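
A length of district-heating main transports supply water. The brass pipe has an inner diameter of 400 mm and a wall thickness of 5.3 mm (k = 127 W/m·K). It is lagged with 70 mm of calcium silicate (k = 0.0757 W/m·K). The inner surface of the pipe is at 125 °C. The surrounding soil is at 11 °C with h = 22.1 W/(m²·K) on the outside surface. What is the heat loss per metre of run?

For a radial system each layer contributes R = ln(r_out/r_in)/(2πkL); films add R = 1/(hA).
R_brass pipe wall = ln(205.3/200)/(2π×127×1) = 3.278×10^-5 K/W
R_calcium silicate = ln(275.3/205.3)/(2π×0.0757×1) = 0.6168 K/W
R_outer film = 1/(h_o·2πr_oL) = 1/(22.1×2π×0.2753×1) = 0.02616 K/W
R_total = 0.643 K/W
Q = ΔT/R_total = 114/0.643

q′ ≈ 177 W/m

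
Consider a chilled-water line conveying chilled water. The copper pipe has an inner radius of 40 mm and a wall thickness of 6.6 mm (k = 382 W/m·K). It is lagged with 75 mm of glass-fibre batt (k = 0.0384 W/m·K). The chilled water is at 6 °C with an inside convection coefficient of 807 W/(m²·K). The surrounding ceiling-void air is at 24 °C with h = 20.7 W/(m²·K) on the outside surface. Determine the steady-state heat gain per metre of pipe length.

q′ ≈ 4.45 W/m

Radial resistances (cylindrical: R_cond = ln(r_o/r_i)/(2πkL), R_conv = 1/(h·2πrL)):
R_inner film = 1/(h_i·2πr₁L) = 1/(807×2π×0.04×1) = 0.00493 K/W
R_copper pipe wall = ln(46.6/40)/(2π×382×1) = 6.363×10^-5 K/W
R_glass-fibre batt = ln(121.6/46.6)/(2π×0.0384×1) = 3.975 K/W
R_outer film = 1/(h_o·2πr_oL) = 1/(20.7×2π×0.1216×1) = 0.06323 K/W
R_total = 4.044 K/W
Q = ΔT/R_total = 18/4.044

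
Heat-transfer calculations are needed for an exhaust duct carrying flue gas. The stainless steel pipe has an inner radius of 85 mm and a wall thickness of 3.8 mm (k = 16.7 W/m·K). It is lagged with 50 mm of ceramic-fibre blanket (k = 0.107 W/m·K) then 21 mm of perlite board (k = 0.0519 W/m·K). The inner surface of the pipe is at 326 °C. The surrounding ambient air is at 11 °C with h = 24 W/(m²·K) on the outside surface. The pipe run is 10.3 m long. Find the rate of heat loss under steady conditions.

Cylindrical conduction, so R = ln(r₂/r₁)/(2πkL) per layer, in series:
R_stainless steel pipe wall = ln(88.8/85)/(2π×16.7×10.3) = 4.047×10^-5 K/W
R_ceramic-fibre blanket = ln(138.8/88.8)/(2π×0.107×10.3) = 0.0645 K/W
R_perlite board = ln(159.8/138.8)/(2π×0.0519×10.3) = 0.04195 K/W
R_outer film = 1/(h_o·2πr_oL) = 1/(24×2π×0.1598×10.3) = 0.004029 K/W
R_total = 0.1105 K/W
Q = ΔT/R_total = 315/0.1105

Q ≈ 2850 W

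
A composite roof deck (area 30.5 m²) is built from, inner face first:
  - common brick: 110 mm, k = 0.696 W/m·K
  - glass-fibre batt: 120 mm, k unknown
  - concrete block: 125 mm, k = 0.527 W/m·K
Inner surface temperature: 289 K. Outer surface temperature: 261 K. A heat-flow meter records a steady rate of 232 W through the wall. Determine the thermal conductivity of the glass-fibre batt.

Model the wall as resistances in series:
R_common brick = L/(kA) = 0.11/(0.696×30.5) = 0.005182 K/W
R_concrete block = L/(kA) = 0.125/(0.527×30.5) = 0.007777 K/W
Sum of known resistances R_other = 0.01296 K/W
Total R = ΔT/Q = 28/232 = 0.1207 K/W
R_glass-fibre batt = R_total − R_other = 0.1077 K/W
k = L/(R·A) = 0.12/(0.1077×30.5)

k ≈ 0.0365 W/(m·K)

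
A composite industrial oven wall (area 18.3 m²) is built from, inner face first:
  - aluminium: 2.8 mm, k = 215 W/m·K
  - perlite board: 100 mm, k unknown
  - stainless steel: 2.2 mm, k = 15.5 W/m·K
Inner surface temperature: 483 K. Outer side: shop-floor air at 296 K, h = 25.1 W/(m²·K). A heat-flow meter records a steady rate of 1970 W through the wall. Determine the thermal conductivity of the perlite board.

Using the resistance-network approach (series):
R_aluminium = L/(kA) = 0.0028/(215×18.3) = 7.117×10^-7 K/W
R_stainless steel = L/(kA) = 0.0022/(15.5×18.3) = 7.756×10^-6 K/W
R_outer film = 1/(h_o·A) = 1/(25.1×18.3) = 0.002177 K/W
Sum of known resistances R_other = 0.002186 K/W
Total R = ΔT/Q = 187/1970 = 0.09492 K/W
R_perlite board = R_total − R_other = 0.09274 K/W
k = L/(R·A) = 0.1/(0.09274×18.3)

k ≈ 0.0589 W/(m·K)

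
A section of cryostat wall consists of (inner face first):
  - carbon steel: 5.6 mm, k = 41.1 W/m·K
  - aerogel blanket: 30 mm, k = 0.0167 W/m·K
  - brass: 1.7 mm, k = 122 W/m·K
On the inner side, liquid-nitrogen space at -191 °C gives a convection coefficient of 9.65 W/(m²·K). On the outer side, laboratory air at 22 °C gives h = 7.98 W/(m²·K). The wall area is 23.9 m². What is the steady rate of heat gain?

Q ≈ 2510 W

Using the resistance-network approach (series):
R_inner film = 1/(h_i·A) = 1/(9.65×23.9) = 0.004336 K/W
R_carbon steel = L/(kA) = 0.0056/(41.1×23.9) = 5.701×10^-6 K/W
R_aerogel blanket = L/(kA) = 0.03/(0.0167×23.9) = 0.07516 K/W
R_brass = L/(kA) = 0.0017/(122×23.9) = 5.83×10^-7 K/W
R_outer film = 1/(h_o·A) = 1/(7.98×23.9) = 0.005243 K/W
R_total = 0.08475 K/W
Q = ΔT / R_total = 213 / 0.08475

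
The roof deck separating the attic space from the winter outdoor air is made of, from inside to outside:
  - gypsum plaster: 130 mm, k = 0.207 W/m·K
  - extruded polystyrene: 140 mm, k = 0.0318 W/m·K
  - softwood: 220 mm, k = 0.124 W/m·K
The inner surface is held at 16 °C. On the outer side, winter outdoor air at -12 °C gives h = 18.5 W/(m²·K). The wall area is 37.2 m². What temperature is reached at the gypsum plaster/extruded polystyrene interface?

T ≈ 13.4 °C

Treating each layer as a thermal resistance in series:
R_gypsum plaster = L/(kA) = 0.13/(0.207×37.2) = 0.01688 K/W
R_extruded polystyrene = L/(kA) = 0.14/(0.0318×37.2) = 0.1183 K/W
R_softwood = L/(kA) = 0.22/(0.124×37.2) = 0.04769 K/W
R_outer film = 1/(h_o·A) = 1/(18.5×37.2) = 0.001453 K/W
R_total = 0.1844 K/W;  Q = ΔT/R_total = 28/0.1844 = 151.9 W
T_interface = T_inner − Q·ΣR(inner→interface) = 16 − 152×0.01688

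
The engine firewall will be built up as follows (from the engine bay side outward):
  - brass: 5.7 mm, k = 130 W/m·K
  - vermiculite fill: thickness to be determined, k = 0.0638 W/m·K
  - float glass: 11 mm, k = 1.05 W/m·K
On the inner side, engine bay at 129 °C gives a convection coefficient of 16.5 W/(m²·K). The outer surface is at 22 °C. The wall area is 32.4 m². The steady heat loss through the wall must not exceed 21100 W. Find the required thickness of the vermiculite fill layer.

L ≈ 5.94 mm

Treating each layer as a thermal resistance in series:
R_inner film = 1/(h_i·A) = 1/(16.5×32.4) = 0.001871 K/W
R_brass = L/(kA) = 0.0057/(130×32.4) = 1.353×10^-6 K/W
R_float glass = L/(kA) = 0.011/(1.05×32.4) = 3.233×10^-4 K/W
Sum of the known resistances R_other = 0.002195 K/W
Required total resistance R_tot = ΔT/Q_allow = 107/21100 = 0.005071 K/W
R_vermiculite fill = R_tot − R_other = 0.002876 K/W
L = R·k·A = 0.002876×0.0638×32.4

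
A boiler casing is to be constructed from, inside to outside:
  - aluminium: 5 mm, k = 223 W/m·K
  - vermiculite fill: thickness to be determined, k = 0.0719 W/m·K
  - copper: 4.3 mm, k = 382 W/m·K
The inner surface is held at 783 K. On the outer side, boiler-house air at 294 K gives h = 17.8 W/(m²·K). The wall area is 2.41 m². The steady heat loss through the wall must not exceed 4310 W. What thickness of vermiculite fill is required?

L ≈ 15.6 mm

Using the resistance-network approach (series):
R_aluminium = L/(kA) = 0.005/(223×2.41) = 9.304×10^-6 K/W
R_copper = L/(kA) = 0.0043/(382×2.41) = 4.671×10^-6 K/W
R_outer film = 1/(h_o·A) = 1/(17.8×2.41) = 0.02331 K/W
Sum of the known resistances R_other = 0.02333 K/W
Required total resistance R_tot = ΔT/Q_allow = 489/4310 = 0.1135 K/W
R_vermiculite fill = R_tot − R_other = 0.09013 K/W
L = R·k·A = 0.09013×0.0719×2.41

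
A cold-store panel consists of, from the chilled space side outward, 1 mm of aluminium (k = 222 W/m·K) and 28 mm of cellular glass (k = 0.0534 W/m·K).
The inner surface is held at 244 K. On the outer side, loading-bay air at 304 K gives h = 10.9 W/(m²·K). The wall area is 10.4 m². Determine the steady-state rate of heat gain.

Q ≈ 1010 W

Thermal resistances in series:
R_aluminium = L/(kA) = 0.001/(222×10.4) = 4.331×10^-7 K/W
R_cellular glass = L/(kA) = 0.028/(0.0534×10.4) = 0.05042 K/W
R_outer film = 1/(h_o·A) = 1/(10.9×10.4) = 0.008821 K/W
R_total = 0.05924 K/W
Q = ΔT / R_total = 60 / 0.05924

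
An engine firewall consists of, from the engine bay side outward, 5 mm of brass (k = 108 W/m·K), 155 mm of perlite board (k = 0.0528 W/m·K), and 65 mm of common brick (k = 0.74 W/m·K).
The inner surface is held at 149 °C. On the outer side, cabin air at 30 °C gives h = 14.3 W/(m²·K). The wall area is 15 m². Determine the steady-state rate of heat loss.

Series thermal resistances:
R_brass = L/(kA) = 0.005/(108×15) = 3.086×10^-6 K/W
R_perlite board = L/(kA) = 0.155/(0.0528×15) = 0.1957 K/W
R_common brick = L/(kA) = 0.065/(0.74×15) = 0.005856 K/W
R_outer film = 1/(h_o·A) = 1/(14.3×15) = 0.004662 K/W
R_total = 0.2062 K/W
Q = ΔT / R_total = 119 / 0.2062

Q ≈ 577 W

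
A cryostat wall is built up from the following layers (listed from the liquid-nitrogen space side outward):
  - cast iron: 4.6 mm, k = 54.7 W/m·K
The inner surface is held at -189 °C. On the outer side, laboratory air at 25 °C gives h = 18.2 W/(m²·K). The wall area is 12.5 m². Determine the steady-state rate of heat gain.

Q ≈ 48600 W

Model the wall as resistances in series:
R_cast iron = L/(kA) = 0.0046/(54.7×12.5) = 6.728×10^-6 K/W
R_outer film = 1/(h_o·A) = 1/(18.2×12.5) = 0.004396 K/W
R_total = 0.004402 K/W
Q = ΔT / R_total = 214 / 0.004402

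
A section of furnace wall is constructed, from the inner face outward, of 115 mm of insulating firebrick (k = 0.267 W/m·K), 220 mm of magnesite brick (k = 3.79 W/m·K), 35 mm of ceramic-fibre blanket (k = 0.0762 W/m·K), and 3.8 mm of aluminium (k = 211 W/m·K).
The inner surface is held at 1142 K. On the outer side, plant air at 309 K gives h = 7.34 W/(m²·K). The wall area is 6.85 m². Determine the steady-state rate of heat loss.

Q ≈ 5260 W

Model the wall as resistances in series:
R_insulating firebrick = L/(kA) = 0.115/(0.267×6.85) = 0.06288 K/W
R_magnesite brick = L/(kA) = 0.22/(3.79×6.85) = 0.008474 K/W
R_ceramic-fibre blanket = L/(kA) = 0.035/(0.0762×6.85) = 0.06705 K/W
R_aluminium = L/(kA) = 0.0038/(211×6.85) = 2.629×10^-6 K/W
R_outer film = 1/(h_o·A) = 1/(7.34×6.85) = 0.01989 K/W
R_total = 0.1583 K/W
Q = ΔT / R_total = 833 / 0.1583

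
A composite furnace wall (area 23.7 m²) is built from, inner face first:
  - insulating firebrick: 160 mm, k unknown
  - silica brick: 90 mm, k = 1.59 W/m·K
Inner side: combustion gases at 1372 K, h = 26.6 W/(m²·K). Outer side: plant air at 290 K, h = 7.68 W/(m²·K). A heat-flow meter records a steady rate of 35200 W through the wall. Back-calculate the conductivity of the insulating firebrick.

k ≈ 0.317 W/(m·K)

Treating each layer as a thermal resistance in series:
R_inner film = 1/(h_i·A) = 1/(26.6×23.7) = 0.001586 K/W
R_silica brick = L/(kA) = 0.09/(1.59×23.7) = 0.002388 K/W
R_outer film = 1/(h_o·A) = 1/(7.68×23.7) = 0.005494 K/W
Sum of known resistances R_other = 0.009469 K/W
Total R = ΔT/Q = 1082/35200 = 0.03074 K/W
R_insulating firebrick = R_total − R_other = 0.02127 K/W
k = L/(R·A) = 0.16/(0.02127×23.7)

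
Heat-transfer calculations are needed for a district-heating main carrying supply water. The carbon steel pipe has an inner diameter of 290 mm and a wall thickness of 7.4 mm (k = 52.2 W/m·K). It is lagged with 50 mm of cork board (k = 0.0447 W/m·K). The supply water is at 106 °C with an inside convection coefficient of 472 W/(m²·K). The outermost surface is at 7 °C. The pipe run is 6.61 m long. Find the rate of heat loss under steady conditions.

For a radial system each layer contributes R = ln(r_out/r_in)/(2πkL); films add R = 1/(hA).
R_inner film = 1/(h_i·2πr₁L) = 1/(472×2π×0.145×6.61) = 3.518×10^-4 K/W
R_carbon steel pipe wall = ln(152.4/145)/(2π×52.2×6.61) = 2.296×10^-5 K/W
R_cork board = ln(202.4/152.4)/(2π×0.0447×6.61) = 0.1528 K/W
R_total = 0.1532 K/W
Q = ΔT/R_total = 99/0.1532

Q ≈ 646 W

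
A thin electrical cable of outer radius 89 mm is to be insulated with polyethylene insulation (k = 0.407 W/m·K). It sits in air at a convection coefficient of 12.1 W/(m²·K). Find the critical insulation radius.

r_cr ≈ 33.6 mm

For a cylinder r_cr = k/h = 0.407/12.1
r_cr = 33.6 mm; since the bare radius (89 mm) is above r_cr, any added insulation will reduce heat loss.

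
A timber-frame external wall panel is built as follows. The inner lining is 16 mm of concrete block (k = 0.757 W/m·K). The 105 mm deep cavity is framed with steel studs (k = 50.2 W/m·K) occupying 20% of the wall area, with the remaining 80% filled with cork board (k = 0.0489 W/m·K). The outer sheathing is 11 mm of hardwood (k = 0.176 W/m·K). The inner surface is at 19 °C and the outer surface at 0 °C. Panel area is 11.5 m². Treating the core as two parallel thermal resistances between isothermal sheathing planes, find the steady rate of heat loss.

Q ≈ 2320 W

Sheathing layers in series; stud and cavity paths in parallel between them.
R_inner = 0.016/(0.757×11.5) = 0.001838 K/W
R_stud  = 0.105/(50.2×0.2×11.5) = 9.094×10^-4 K/W
R_cav   = 0.105/(0.0489×0.8×11.5) = 0.2334 K/W
1/R_core = 1/R_stud + 1/R_cav → R_core = 9.059×10^-4 K/W
R_outer = 0.011/(0.176×11.5) = 0.005435 K/W
R_total = 0.008179 K/W
Q = ΔT/R_total = 19/0.008179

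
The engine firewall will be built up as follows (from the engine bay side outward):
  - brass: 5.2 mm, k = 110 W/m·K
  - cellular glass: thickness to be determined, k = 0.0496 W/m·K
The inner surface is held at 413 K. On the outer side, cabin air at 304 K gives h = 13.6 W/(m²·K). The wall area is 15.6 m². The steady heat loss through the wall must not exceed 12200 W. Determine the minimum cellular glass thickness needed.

Model the wall as resistances in series:
R_brass = L/(kA) = 0.0052/(110×15.6) = 3.03×10^-6 K/W
R_outer film = 1/(h_o·A) = 1/(13.6×15.6) = 0.004713 K/W
Sum of the known resistances R_other = 0.004716 K/W
Required total resistance R_tot = ΔT/Q_allow = 109/12200 = 0.008934 K/W
R_cellular glass = R_tot − R_other = 0.004218 K/W
L = R·k·A = 0.004218×0.0496×15.6

L ≈ 3.26 mm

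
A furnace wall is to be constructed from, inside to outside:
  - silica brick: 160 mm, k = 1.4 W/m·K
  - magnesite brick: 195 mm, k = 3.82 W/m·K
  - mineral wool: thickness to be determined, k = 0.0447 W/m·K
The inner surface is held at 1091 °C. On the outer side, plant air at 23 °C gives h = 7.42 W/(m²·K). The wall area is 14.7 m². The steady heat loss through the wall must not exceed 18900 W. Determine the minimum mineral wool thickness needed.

Treating each layer as a thermal resistance in series:
R_silica brick = L/(kA) = 0.16/(1.4×14.7) = 0.007775 K/W
R_magnesite brick = L/(kA) = 0.195/(3.82×14.7) = 0.003473 K/W
R_outer film = 1/(h_o·A) = 1/(7.42×14.7) = 0.009168 K/W
Sum of the known resistances R_other = 0.02042 K/W
Required total resistance R_tot = ΔT/Q_allow = 1068/18900 = 0.05651 K/W
R_mineral wool = R_tot − R_other = 0.03609 K/W
L = R·k·A = 0.03609×0.0447×14.7

L ≈ 23.7 mm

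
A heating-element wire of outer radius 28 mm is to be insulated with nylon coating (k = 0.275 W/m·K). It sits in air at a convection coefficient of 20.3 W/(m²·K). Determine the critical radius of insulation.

r_cr ≈ 13.5 mm

For a cylinder r_cr = k/h = 0.275/20.3
r_cr = 13.5 mm; since the bare radius (28 mm) is above r_cr, any added insulation will reduce heat loss.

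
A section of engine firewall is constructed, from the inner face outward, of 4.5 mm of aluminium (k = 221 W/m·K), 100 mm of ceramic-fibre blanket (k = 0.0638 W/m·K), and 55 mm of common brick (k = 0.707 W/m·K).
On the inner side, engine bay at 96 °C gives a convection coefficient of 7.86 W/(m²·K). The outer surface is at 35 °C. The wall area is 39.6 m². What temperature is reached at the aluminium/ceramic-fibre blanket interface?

T ≈ 91.6 °C

Using the resistance-network approach (series):
R_inner film = 1/(h_i·A) = 1/(7.86×39.6) = 0.003213 K/W
R_aluminium = L/(kA) = 0.0045/(221×39.6) = 5.142×10^-7 K/W
R_ceramic-fibre blanket = L/(kA) = 0.1/(0.0638×39.6) = 0.03958 K/W
R_common brick = L/(kA) = 0.055/(0.707×39.6) = 0.001964 K/W
R_total = 0.04476 K/W;  Q = ΔT/R_total = 61/0.04476 = 1363 W
T_interface = T_inner − Q·ΣR(inner→interface) = 96 − 1360×0.003213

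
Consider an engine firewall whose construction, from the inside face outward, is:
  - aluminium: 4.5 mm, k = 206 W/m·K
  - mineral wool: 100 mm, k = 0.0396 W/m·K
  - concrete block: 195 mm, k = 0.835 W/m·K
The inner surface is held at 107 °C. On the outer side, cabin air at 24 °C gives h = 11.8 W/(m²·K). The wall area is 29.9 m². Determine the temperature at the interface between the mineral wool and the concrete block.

T ≈ 33.3 °C

Using the resistance-network approach (series):
R_aluminium = L/(kA) = 0.0045/(206×29.9) = 7.306×10^-7 K/W
R_mineral wool = L/(kA) = 0.1/(0.0396×29.9) = 0.08446 K/W
R_concrete block = L/(kA) = 0.195/(0.835×29.9) = 0.00781 K/W
R_outer film = 1/(h_o·A) = 1/(11.8×29.9) = 0.002834 K/W
R_total = 0.0951 K/W;  Q = ΔT/R_total = 83/0.0951 = 872.7 W
T_interface = T_inner − Q·ΣR(inner→interface) = 107 − 873×0.08446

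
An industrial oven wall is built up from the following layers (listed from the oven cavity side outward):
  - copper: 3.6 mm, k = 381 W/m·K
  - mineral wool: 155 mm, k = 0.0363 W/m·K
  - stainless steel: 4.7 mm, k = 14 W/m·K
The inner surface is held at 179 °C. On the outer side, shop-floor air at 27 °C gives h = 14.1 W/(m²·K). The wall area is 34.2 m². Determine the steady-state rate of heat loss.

Model the wall as resistances in series:
R_copper = L/(kA) = 0.0036/(381×34.2) = 2.763×10^-7 K/W
R_mineral wool = L/(kA) = 0.155/(0.0363×34.2) = 0.1249 K/W
R_stainless steel = L/(kA) = 0.0047/(14×34.2) = 9.816×10^-6 K/W
R_outer film = 1/(h_o·A) = 1/(14.1×34.2) = 0.002074 K/W
R_total = 0.1269 K/W
Q = ΔT / R_total = 152 / 0.1269

Q ≈ 1200 W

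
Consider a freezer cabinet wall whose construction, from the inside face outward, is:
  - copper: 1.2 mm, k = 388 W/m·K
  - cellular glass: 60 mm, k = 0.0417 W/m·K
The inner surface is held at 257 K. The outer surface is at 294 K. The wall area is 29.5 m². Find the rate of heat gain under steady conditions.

Q ≈ 759 W

Thermal resistances in series:
R_copper = L/(kA) = 0.0012/(388×29.5) = 1.048×10^-7 K/W
R_cellular glass = L/(kA) = 0.06/(0.0417×29.5) = 0.04877 K/W
R_total = 0.04877 K/W
Q = ΔT / R_total = 37 / 0.04877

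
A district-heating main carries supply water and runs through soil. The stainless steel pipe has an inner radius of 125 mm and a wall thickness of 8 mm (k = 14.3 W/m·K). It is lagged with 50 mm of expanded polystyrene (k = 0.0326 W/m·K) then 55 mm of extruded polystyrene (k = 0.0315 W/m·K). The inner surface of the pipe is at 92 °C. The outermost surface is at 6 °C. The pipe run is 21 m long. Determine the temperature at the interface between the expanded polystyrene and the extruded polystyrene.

Per-layer cylindrical resistances, series-summed:
R_stainless steel pipe wall = ln(133/125)/(2π×14.3×21) = 3.288×10^-5 K/W
R_expanded polystyrene = ln(183/133)/(2π×0.0326×21) = 0.07419 K/W
R_extruded polystyrene = ln(238/183)/(2π×0.0315×21) = 0.06323 K/W
R_total = 0.1375 K/W
Q = ΔT/R_total = 86/0.1375
Q = 626 W
T_interface = T_inner − Q·ΣR(inner→interface) = 92 − 626×0.07423

T ≈ 45.6 °C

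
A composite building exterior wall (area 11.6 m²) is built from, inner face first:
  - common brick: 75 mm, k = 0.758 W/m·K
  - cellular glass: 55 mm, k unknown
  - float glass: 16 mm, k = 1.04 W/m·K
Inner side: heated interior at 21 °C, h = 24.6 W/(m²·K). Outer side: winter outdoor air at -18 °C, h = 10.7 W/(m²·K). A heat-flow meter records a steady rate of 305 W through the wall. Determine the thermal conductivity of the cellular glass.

k ≈ 0.0445 W/(m·K)

Model the wall as resistances in series:
R_inner film = 1/(h_i·A) = 1/(24.6×11.6) = 0.003504 K/W
R_common brick = L/(kA) = 0.075/(0.758×11.6) = 0.00853 K/W
R_float glass = L/(kA) = 0.016/(1.04×11.6) = 0.001326 K/W
R_outer film = 1/(h_o·A) = 1/(10.7×11.6) = 0.008057 K/W
Sum of known resistances R_other = 0.02142 K/W
Total R = ΔT/Q = 39/305 = 0.1279 K/W
R_cellular glass = R_total − R_other = 0.1065 K/W
k = L/(R·A) = 0.055/(0.1065×11.6)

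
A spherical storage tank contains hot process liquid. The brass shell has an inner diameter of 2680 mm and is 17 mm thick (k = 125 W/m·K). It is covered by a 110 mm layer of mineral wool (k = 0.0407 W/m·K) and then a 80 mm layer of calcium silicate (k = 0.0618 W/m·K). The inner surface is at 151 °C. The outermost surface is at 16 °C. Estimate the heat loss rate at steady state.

Q ≈ 880 W

Spherical conduction: R = (1/r_in − 1/r_out)/(4πk) per layer; series-sum.
R_brass shell = (1/1.34 − 1/1.357)/(4π×125) = 5.952×10^-6 K/W
R_mineral wool = (1/1.357 − 1/1.467)/(4π×0.0407) = 0.108 K/W
R_calcium silicate = (1/1.467 − 1/1.547)/(4π×0.0618) = 0.04539 K/W
R_total = 0.1534 K/W
Q = ΔT/R_total = 135/0.1534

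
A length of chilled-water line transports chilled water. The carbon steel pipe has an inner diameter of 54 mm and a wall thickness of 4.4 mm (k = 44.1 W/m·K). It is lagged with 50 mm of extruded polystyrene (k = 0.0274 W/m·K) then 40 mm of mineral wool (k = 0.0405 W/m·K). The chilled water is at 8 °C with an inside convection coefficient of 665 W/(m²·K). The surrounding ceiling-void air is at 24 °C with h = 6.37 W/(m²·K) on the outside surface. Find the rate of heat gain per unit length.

q′ ≈ 2.19 W/m

Per-layer cylindrical resistances, series-summed:
R_inner film = 1/(h_i·2πr₁L) = 1/(665×2π×0.027×1) = 0.008864 K/W
R_carbon steel pipe wall = ln(31.4/27)/(2π×44.1×1) = 5.448×10^-4 K/W
R_extruded polystyrene = ln(81.4/31.4)/(2π×0.0274×1) = 5.533 K/W
R_mineral wool = ln(121.4/81.4)/(2π×0.0405×1) = 1.571 K/W
R_outer film = 1/(h_o·2πr_oL) = 1/(6.37×2π×0.1214×1) = 0.2058 K/W
R_total = 7.319 K/W
Q = ΔT/R_total = 16/7.319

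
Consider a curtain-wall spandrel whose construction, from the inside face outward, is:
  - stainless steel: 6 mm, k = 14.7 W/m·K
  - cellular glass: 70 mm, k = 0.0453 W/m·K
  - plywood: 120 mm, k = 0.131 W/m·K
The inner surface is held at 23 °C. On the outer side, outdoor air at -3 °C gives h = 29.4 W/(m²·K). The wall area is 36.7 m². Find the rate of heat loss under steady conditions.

Thermal resistances in series:
R_stainless steel = L/(kA) = 0.006/(14.7×36.7) = 1.112×10^-5 K/W
R_cellular glass = L/(kA) = 0.07/(0.0453×36.7) = 0.04211 K/W
R_plywood = L/(kA) = 0.12/(0.131×36.7) = 0.02496 K/W
R_outer film = 1/(h_o·A) = 1/(29.4×36.7) = 9.268×10^-4 K/W
R_total = 0.068 K/W
Q = ΔT / R_total = 26 / 0.068

Q ≈ 382 W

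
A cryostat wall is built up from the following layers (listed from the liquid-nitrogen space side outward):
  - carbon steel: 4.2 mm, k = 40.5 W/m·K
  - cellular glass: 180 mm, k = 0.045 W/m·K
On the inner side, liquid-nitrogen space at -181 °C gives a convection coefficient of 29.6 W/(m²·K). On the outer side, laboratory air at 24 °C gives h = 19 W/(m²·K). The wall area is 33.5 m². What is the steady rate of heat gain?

Thermal resistances in series:
R_inner film = 1/(h_i·A) = 1/(29.6×33.5) = 0.001008 K/W
R_carbon steel = L/(kA) = 0.0042/(40.5×33.5) = 3.096×10^-6 K/W
R_cellular glass = L/(kA) = 0.18/(0.045×33.5) = 0.1194 K/W
R_outer film = 1/(h_o·A) = 1/(19×33.5) = 0.001571 K/W
R_total = 0.122 K/W
Q = ΔT / R_total = 205 / 0.122

Q ≈ 1680 W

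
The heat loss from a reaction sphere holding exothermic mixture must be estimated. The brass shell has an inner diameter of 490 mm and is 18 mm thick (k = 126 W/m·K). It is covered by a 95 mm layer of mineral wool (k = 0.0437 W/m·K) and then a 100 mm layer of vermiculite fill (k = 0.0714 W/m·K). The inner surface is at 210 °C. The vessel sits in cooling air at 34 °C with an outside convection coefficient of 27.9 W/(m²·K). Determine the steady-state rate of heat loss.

Radial (spherical) resistances in series:
R_brass shell = (1/0.245 − 1/0.263)/(4π×126) = 1.764×10^-4 K/W
R_mineral wool = (1/0.263 − 1/0.358)/(4π×0.0437) = 1.837 K/W
R_vermiculite fill = (1/0.358 − 1/0.458)/(4π×0.0714) = 0.6797 K/W
R_outer film = 1/(h·4πr_o²) = 1/(27.9×4π×0.458²) = 0.0136 K/W
R_total = 2.531 K/W
Q = ΔT/R_total = 176/2.531

Q ≈ 69.5 W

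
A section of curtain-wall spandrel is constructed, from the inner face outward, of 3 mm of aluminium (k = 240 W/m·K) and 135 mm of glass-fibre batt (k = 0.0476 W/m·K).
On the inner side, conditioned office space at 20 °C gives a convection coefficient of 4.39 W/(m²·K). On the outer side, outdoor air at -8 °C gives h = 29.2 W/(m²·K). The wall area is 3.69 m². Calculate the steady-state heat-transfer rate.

Treating each layer as a thermal resistance in series:
R_inner film = 1/(h_i·A) = 1/(4.39×3.69) = 0.06173 K/W
R_aluminium = L/(kA) = 0.003/(240×3.69) = 3.388×10^-6 K/W
R_glass-fibre batt = L/(kA) = 0.135/(0.0476×3.69) = 0.7686 K/W
R_outer film = 1/(h_o·A) = 1/(29.2×3.69) = 0.009281 K/W
R_total = 0.8396 K/W
Q = ΔT / R_total = 28 / 0.8396

Q ≈ 33.3 W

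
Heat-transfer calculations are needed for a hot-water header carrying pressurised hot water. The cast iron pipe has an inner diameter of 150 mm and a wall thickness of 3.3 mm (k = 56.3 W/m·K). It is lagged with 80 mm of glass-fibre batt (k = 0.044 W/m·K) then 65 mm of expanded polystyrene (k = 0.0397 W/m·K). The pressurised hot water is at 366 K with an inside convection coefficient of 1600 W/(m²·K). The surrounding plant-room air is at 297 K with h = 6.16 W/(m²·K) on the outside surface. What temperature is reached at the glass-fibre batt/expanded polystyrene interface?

Treating each annulus and film as a series resistance:
R_inner film = 1/(h_i·2πr₁L) = 1/(1600×2π×0.075×1) = 0.001326 K/W
R_cast iron pipe wall = ln(78.3/75)/(2π×56.3×1) = 1.217×10^-4 K/W
R_glass-fibre batt = ln(158.3/78.3)/(2π×0.044×1) = 2.546 K/W
R_expanded polystyrene = ln(223.3/158.3)/(2π×0.0397×1) = 1.379 K/W
R_outer film = 1/(h_o·2πr_oL) = 1/(6.16×2π×0.2233×1) = 0.1157 K/W
R_total = 4.043 K/W
Q = ΔT/R_total = 69/4.043
Q = 17.1 W/m
T_interface = T_inner − Q·ΣR(inner→interface) = 366 − 17.1×2.548

T ≈ 323 K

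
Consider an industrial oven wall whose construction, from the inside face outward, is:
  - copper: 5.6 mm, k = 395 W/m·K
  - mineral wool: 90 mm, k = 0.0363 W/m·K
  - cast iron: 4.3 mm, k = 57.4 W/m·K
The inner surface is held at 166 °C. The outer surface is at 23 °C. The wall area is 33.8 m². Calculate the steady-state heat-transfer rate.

Model the wall as resistances in series:
R_copper = L/(kA) = 0.0056/(395×33.8) = 4.194×10^-7 K/W
R_mineral wool = L/(kA) = 0.09/(0.0363×33.8) = 0.07335 K/W
R_cast iron = L/(kA) = 0.0043/(57.4×33.8) = 2.216×10^-6 K/W
R_total = 0.07336 K/W
Q = ΔT / R_total = 143 / 0.07336

Q ≈ 1950 W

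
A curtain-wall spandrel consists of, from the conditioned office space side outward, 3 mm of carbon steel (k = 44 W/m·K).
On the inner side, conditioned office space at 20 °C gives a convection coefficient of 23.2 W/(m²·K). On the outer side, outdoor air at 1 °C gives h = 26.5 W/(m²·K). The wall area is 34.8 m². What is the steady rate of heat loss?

Q ≈ 8170 W

Series thermal resistances:
R_inner film = 1/(h_i·A) = 1/(23.2×34.8) = 0.001239 K/W
R_carbon steel = L/(kA) = 0.003/(44×34.8) = 1.959×10^-6 K/W
R_outer film = 1/(h_o·A) = 1/(26.5×34.8) = 0.001084 K/W
R_total = 0.002325 K/W
Q = ΔT / R_total = 19 / 0.002325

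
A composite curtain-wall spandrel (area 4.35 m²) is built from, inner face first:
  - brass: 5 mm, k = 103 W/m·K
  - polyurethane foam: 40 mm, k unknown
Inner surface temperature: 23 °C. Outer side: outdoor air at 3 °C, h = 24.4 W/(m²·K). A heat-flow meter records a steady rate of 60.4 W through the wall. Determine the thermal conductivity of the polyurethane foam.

Thermal resistances in series:
R_brass = L/(kA) = 0.005/(103×4.35) = 1.116×10^-5 K/W
R_outer film = 1/(h_o·A) = 1/(24.4×4.35) = 0.009422 K/W
Sum of known resistances R_other = 0.009433 K/W
Total R = ΔT/Q = 20/60.4 = 0.3311 K/W
R_polyurethane foam = R_total − R_other = 0.3217 K/W
k = L/(R·A) = 0.04/(0.3217×4.35)

k ≈ 0.0286 W/(m·K)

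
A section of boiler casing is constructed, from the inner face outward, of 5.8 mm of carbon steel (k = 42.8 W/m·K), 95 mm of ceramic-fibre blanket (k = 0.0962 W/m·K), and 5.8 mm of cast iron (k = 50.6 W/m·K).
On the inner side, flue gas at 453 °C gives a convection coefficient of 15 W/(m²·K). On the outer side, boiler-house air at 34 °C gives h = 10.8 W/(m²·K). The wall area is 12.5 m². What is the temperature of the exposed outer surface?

Series thermal resistances:
R_inner film = 1/(h_i·A) = 1/(15×12.5) = 0.005333 K/W
R_carbon steel = L/(kA) = 0.0058/(42.8×12.5) = 1.084×10^-5 K/W
R_ceramic-fibre blanket = L/(kA) = 0.095/(0.0962×12.5) = 0.079 K/W
R_cast iron = L/(kA) = 0.0058/(50.6×12.5) = 9.17×10^-6 K/W
R_outer film = 1/(h_o·A) = 1/(10.8×12.5) = 0.007407 K/W
R_total = 0.09176 K/W;  Q = ΔT/R_total = 419/0.09176 = 4566 W
T_interface = T_inner − Q·ΣR(inner→interface) = 453 − 4570×0.08436

T ≈ 67.8 °C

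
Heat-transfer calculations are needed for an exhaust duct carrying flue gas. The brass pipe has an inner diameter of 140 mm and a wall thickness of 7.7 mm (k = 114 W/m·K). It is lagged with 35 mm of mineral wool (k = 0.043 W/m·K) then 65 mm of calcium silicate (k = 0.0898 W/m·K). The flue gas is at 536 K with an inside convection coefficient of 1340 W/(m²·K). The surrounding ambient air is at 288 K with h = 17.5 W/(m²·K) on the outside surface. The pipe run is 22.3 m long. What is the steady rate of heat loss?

Per-layer cylindrical resistances, series-summed:
R_inner film = 1/(h_i·2πr₁L) = 1/(1340×2π×0.07×22.3) = 7.609×10^-5 K/W
R_brass pipe wall = ln(77.7/70)/(2π×114×22.3) = 6.533×10^-6 K/W
R_mineral wool = ln(112.7/77.7)/(2π×0.043×22.3) = 0.06172 K/W
R_calcium silicate = ln(177.7/112.7)/(2π×0.0898×22.3) = 0.03619 K/W
R_outer film = 1/(h_o·2πr_oL) = 1/(17.5×2π×0.1777×22.3) = 0.002295 K/W
R_total = 0.1003 K/W
Q = ΔT/R_total = 248/0.1003

Q ≈ 2470 W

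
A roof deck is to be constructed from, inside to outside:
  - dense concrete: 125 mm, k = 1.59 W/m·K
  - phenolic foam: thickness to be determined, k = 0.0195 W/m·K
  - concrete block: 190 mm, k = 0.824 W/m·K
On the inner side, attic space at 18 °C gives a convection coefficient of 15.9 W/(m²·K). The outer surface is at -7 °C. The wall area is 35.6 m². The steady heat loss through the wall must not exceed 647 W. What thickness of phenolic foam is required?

L ≈ 19.6 mm

Model the wall as resistances in series:
R_inner film = 1/(h_i·A) = 1/(15.9×35.6) = 0.001767 K/W
R_dense concrete = L/(kA) = 0.125/(1.59×35.6) = 0.002208 K/W
R_concrete block = L/(kA) = 0.19/(0.824×35.6) = 0.006477 K/W
Sum of the known resistances R_other = 0.01045 K/W
Required total resistance R_tot = ΔT/Q_allow = 25/647 = 0.03864 K/W
R_phenolic foam = R_tot − R_other = 0.02819 K/W
L = R·k·A = 0.02819×0.0195×35.6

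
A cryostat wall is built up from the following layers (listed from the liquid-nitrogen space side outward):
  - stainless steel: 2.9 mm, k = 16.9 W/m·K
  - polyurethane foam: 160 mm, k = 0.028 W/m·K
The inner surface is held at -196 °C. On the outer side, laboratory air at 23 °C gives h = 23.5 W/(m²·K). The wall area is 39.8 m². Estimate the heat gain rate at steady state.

Q ≈ 1510 W

Series thermal resistances:
R_stainless steel = L/(kA) = 0.0029/(16.9×39.8) = 4.311×10^-6 K/W
R_polyurethane foam = L/(kA) = 0.16/(0.028×39.8) = 0.1436 K/W
R_outer film = 1/(h_o·A) = 1/(23.5×39.8) = 0.001069 K/W
R_total = 0.1446 K/W
Q = ΔT / R_total = 219 / 0.1446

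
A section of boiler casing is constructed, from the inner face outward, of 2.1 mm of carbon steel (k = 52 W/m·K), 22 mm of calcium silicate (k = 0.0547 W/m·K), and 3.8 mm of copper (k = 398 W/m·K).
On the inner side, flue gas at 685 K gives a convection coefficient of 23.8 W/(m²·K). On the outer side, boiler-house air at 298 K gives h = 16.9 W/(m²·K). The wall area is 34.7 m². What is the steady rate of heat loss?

Thermal resistances in series:
R_inner film = 1/(h_i·A) = 1/(23.8×34.7) = 0.001211 K/W
R_carbon steel = L/(kA) = 0.0021/(52×34.7) = 1.164×10^-6 K/W
R_calcium silicate = L/(kA) = 0.022/(0.0547×34.7) = 0.01159 K/W
R_copper = L/(kA) = 0.0038/(398×34.7) = 2.752×10^-7 K/W
R_outer film = 1/(h_o·A) = 1/(16.9×34.7) = 0.001705 K/W
R_total = 0.01451 K/W
Q = ΔT / R_total = 387 / 0.01451

Q ≈ 26700 W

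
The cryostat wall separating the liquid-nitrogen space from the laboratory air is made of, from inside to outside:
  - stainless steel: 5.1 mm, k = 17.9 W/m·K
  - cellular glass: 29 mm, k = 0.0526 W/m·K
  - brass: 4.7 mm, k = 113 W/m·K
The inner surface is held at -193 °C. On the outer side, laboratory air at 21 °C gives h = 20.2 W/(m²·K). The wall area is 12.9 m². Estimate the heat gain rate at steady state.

Q ≈ 4590 W

Using the resistance-network approach (series):
R_stainless steel = L/(kA) = 0.0051/(17.9×12.9) = 2.209×10^-5 K/W
R_cellular glass = L/(kA) = 0.029/(0.0526×12.9) = 0.04274 K/W
R_brass = L/(kA) = 0.0047/(113×12.9) = 3.224×10^-6 K/W
R_outer film = 1/(h_o·A) = 1/(20.2×12.9) = 0.003838 K/W
R_total = 0.0466 K/W
Q = ΔT / R_total = 214 / 0.0466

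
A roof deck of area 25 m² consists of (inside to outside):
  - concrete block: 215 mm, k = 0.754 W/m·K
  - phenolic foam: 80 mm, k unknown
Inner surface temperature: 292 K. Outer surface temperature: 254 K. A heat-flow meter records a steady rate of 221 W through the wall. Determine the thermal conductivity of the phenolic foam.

Series thermal resistances:
R_concrete block = L/(kA) = 0.215/(0.754×25) = 0.01141 K/W
Sum of known resistances R_other = 0.01141 K/W
Total R = ΔT/Q = 38/221 = 0.1719 K/W
R_phenolic foam = R_total − R_other = 0.1605 K/W
k = L/(R·A) = 0.08/(0.1605×25)

k ≈ 0.0199 W/(m·K)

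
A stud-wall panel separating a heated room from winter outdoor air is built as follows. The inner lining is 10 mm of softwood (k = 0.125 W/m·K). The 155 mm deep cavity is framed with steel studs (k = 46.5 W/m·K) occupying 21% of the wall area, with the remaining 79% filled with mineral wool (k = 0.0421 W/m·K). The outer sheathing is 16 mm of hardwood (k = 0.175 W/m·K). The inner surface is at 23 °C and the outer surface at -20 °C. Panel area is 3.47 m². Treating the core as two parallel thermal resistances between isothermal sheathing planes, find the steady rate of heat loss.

Sheathing layers in series; stud and cavity paths in parallel between them.
R_inner = 0.01/(0.125×3.47) = 0.02305 K/W
R_stud  = 0.155/(46.5×0.21×3.47) = 0.004574 K/W
R_cav   = 0.155/(0.0421×0.79×3.47) = 1.343 K/W
1/R_core = 1/R_stud + 1/R_cav → R_core = 0.004559 K/W
R_outer = 0.016/(0.175×3.47) = 0.02635 K/W
R_total = 0.05396 K/W
Q = ΔT/R_total = 43/0.05396

Q ≈ 797 W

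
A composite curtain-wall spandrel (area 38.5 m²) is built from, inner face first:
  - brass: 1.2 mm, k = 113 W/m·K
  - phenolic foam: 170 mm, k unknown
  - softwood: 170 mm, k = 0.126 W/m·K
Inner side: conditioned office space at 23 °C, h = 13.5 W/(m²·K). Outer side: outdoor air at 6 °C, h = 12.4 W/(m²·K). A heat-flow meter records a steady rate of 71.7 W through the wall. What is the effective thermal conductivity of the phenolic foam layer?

k ≈ 0.0223 W/(m·K)

Model the wall as resistances in series:
R_inner film = 1/(h_i·A) = 1/(13.5×38.5) = 0.001924 K/W
R_brass = L/(kA) = 0.0012/(113×38.5) = 2.758×10^-7 K/W
R_softwood = L/(kA) = 0.17/(0.126×38.5) = 0.03504 K/W
R_outer film = 1/(h_o·A) = 1/(12.4×38.5) = 0.002095 K/W
Sum of known resistances R_other = 0.03906 K/W
Total R = ΔT/Q = 17/71.7 = 0.2371 K/W
R_phenolic foam = R_total − R_other = 0.198 K/W
k = L/(R·A) = 0.17/(0.198×38.5)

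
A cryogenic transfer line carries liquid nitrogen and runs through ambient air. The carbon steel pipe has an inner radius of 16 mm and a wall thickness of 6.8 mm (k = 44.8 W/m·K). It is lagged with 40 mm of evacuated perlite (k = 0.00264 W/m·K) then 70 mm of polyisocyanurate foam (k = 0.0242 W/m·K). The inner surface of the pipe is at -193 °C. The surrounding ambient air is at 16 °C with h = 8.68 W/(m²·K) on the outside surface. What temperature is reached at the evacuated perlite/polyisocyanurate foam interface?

Per-layer cylindrical resistances, series-summed:
R_carbon steel pipe wall = ln(22.8/16)/(2π×44.8×1) = 0.001258 K/W
R_evacuated perlite = ln(62.8/22.8)/(2π×0.00264×1) = 61.08 K/W
R_polyisocyanurate foam = ln(132.8/62.8)/(2π×0.0242×1) = 4.925 K/W
R_outer film = 1/(h_o·2πr_oL) = 1/(8.68×2π×0.1328×1) = 0.1381 K/W
R_total = 66.15 K/W
Q = ΔT/R_total = 209/66.15
Q = 3.16 W/m
T_interface = T_inner + Q·ΣR(inner→interface) = -193 + 3.16×61.08

T ≈ 0.00174 °C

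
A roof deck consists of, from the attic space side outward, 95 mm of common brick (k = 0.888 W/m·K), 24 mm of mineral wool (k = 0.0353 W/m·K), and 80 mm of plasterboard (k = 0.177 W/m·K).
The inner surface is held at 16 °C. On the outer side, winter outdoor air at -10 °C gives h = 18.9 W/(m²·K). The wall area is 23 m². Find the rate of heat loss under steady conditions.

Model the wall as resistances in series:
R_common brick = L/(kA) = 0.095/(0.888×23) = 0.004651 K/W
R_mineral wool = L/(kA) = 0.024/(0.0353×23) = 0.02956 K/W
R_plasterboard = L/(kA) = 0.08/(0.177×23) = 0.01965 K/W
R_outer film = 1/(h_o·A) = 1/(18.9×23) = 0.0023 K/W
R_total = 0.05616 K/W
Q = ΔT / R_total = 26 / 0.05616

Q ≈ 463 W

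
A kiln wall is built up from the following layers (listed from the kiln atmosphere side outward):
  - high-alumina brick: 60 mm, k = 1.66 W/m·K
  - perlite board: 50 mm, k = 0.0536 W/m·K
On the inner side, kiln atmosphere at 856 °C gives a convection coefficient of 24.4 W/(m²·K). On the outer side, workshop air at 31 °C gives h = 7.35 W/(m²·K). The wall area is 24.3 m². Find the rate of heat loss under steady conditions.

Series thermal resistances:
R_inner film = 1/(h_i·A) = 1/(24.4×24.3) = 0.001687 K/W
R_high-alumina brick = L/(kA) = 0.06/(1.66×24.3) = 0.001487 K/W
R_perlite board = L/(kA) = 0.05/(0.0536×24.3) = 0.03839 K/W
R_outer film = 1/(h_o·A) = 1/(7.35×24.3) = 0.005599 K/W
R_total = 0.04716 K/W
Q = ΔT / R_total = 825 / 0.04716

Q ≈ 17500 W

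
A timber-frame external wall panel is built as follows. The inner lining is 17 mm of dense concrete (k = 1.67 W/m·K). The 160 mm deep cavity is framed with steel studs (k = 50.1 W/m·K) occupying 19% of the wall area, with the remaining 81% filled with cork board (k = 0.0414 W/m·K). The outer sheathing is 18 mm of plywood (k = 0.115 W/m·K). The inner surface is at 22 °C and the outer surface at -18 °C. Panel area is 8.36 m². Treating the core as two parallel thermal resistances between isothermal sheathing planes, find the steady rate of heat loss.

Q ≈ 1820 W

Sheathing layers in series; stud and cavity paths in parallel between them.
R_inner = 0.017/(1.67×8.36) = 0.001218 K/W
R_stud  = 0.16/(50.1×0.19×8.36) = 0.002011 K/W
R_cav   = 0.16/(0.0414×0.81×8.36) = 0.5707 K/W
1/R_core = 1/R_stud + 1/R_cav → R_core = 0.002004 K/W
R_outer = 0.018/(0.115×8.36) = 0.01872 K/W
R_total = 0.02194 K/W
Q = ΔT/R_total = 40/0.02194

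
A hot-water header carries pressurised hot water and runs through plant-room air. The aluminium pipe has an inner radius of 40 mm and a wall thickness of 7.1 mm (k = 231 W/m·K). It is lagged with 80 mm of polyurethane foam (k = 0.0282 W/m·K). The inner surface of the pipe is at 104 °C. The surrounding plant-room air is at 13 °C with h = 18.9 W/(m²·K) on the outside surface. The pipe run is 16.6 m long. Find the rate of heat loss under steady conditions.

Q ≈ 266 W

Cylindrical conduction, so R = ln(r₂/r₁)/(2πkL) per layer, in series:
R_aluminium pipe wall = ln(47.1/40)/(2π×231×16.6) = 6.782×10^-6 K/W
R_polyurethane foam = ln(127.1/47.1)/(2π×0.0282×16.6) = 0.3375 K/W
R_outer film = 1/(h_o·2πr_oL) = 1/(18.9×2π×0.1271×16.6) = 0.003991 K/W
R_total = 0.3415 K/W
Q = ΔT/R_total = 91/0.3415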